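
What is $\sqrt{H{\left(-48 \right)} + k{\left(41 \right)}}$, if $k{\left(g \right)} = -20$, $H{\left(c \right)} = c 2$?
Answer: $2 i \sqrt{29} \approx 10.77 i$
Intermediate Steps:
$H{\left(c \right)} = 2 c$
$\sqrt{H{\left(-48 \right)} + k{\left(41 \right)}} = \sqrt{2 \left(-48\right) - 20} = \sqrt{-96 - 20} = \sqrt{-116} = 2 i \sqrt{29}$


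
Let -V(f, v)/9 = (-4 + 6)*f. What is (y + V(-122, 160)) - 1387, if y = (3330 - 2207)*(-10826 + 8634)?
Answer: -2460807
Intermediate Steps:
V(f, v) = -18*f (V(f, v) = -9*(-4 + 6)*f = -18*f)
y = -2461616 (y = 1123*(-2192) = -2461616)
(y + V(-122, 160)) - 1387 = (-2461616 - 18*(-122)) - 1387 = (-2461616 + 2196) - 1387 = -2459420 - 1387 = -2460807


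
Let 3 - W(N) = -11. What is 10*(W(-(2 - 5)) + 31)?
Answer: 450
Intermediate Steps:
W(N) = 14 (W(N) = 3 - 1*(-11) = 3 + 11 = 14)
10*(W(-(2 - 5)) + 31) = 10*(14 + 31) = 10*45 = 450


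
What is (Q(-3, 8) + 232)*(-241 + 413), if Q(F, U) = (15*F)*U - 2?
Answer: -22360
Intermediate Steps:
Q(F, U) = -2 + 15*F*U (Q(F, U) = 15*F*U - 2 = -2 + 15*F*U)
(Q(-3, 8) + 232)*(-241 + 413) = ((-2 + 15*(-3)*8) + 232)*(-241 + 413) = ((-2 - 360) + 232)*172 = (-362 + 232)*172 = -130*172 = -22360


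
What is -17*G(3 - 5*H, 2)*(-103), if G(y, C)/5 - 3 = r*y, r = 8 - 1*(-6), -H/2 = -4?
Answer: -4508825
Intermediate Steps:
H = 8 (H = -2*(-4) = 8)
r = 14 (r = 8 + 6 = 14)
G(y, C) = 15 + 70*y (G(y, C) = 15 + 5*(14*y) = 15 + 70*y)
-17*G(3 - 5*H, 2)*(-103) = -17*(15 + 70*(3 - 5*8))*(-103) = -17*(15 + 70*(3 - 40))*(-103) = -17*(15 + 70*(-37))*(-103) = -17*(15 - 2590)*(-103) = -17*(-2575)*(-103) = 43775*(-103) = -4508825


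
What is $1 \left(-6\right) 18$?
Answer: $-108$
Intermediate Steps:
$1 \left(-6\right) 18 = \left(-6\right) 18 = -108$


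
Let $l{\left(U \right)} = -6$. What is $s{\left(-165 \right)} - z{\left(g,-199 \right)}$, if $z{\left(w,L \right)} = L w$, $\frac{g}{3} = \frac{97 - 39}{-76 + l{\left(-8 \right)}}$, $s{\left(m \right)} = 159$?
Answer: $- \frac{10794}{41} \approx -263.27$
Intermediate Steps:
$g = - \frac{87}{41}$ ($g = 3 \frac{97 - 39}{-76 - 6} = 3 \frac{58}{-82} = 3 \cdot 58 \left(- \frac{1}{82}\right) = 3 \left(- \frac{29}{41}\right) = - \frac{87}{41} \approx -2.122$)
$s{\left(-165 \right)} - z{\left(g,-199 \right)} = 159 - \left(-199\right) \left(- \frac{87}{41}\right) = 159 - \frac{17313}{41} = - \frac{10794}{41}$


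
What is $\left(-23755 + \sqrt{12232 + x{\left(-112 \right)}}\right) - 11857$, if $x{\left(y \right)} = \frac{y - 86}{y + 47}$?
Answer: $-35612 + \frac{\sqrt{51693070}}{65} \approx -35501.0$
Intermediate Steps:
$x{\left(y \right)} = \frac{-86 + y}{47 + y}$
$\left(-23755 + \sqrt{12232 + x{\left(-112 \right)}}\right) - 11857 = \left(-23755 + \sqrt{12232 + \frac{-86 - 112}{47 - 112}}\right) - 11857 = \left(-23755 + \sqrt{12232 + \frac{1}{-65} \left(-198\right)}\right) - 11857 = \left(-23755 + \sqrt{12232 - - \frac{198}{65}}\right) - 11857 = \left(-23755 + \sqrt{12232 + \frac{198}{65}}\right) - 11857 = \left(-23755 + \sqrt{\frac{795278}{65}}\right) - 11857 = \left(-23755 + \frac{\sqrt{51693070}}{65}\right) - 11857 = -35612 + \frac{\sqrt{51693070}}{65}$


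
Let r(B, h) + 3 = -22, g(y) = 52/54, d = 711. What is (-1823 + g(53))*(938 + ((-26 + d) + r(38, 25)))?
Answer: -78613610/27 ≈ -2.9116e+6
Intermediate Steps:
g(y) = 26/27 (g(y) = 52*(1/54) = 26/27)
r(B, h) = -25 (r(B, h) = -3 - 22 = -25)
(-1823 + g(53))*(938 + ((-26 + d) + r(38, 25))) = (-1823 + 26/27)*(938 + ((-26 + 711) - 25)) = -49195*(938 + (685 - 25))/27 = -49195*(938 + 660)/27 = -49195/27*1598 = -78613610/27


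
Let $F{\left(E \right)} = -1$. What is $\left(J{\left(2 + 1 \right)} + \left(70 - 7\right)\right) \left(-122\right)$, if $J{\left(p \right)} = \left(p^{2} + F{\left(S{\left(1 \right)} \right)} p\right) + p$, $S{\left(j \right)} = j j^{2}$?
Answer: $-8784$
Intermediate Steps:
$S{\left(j \right)} = j^{3}$
$J{\left(p \right)} = p^{2}$ ($J{\left(p \right)} = \left(p^{2} - p\right) + p = p^{2}$)
$\left(J{\left(2 + 1 \right)} + \left(70 - 7\right)\right) \left(-122\right) = \left(\left(2 + 1\right)^{2} + \left(70 - 7\right)\right) \left(-122\right) = \left(3^{2} + 63\right) \left(-122\right) = \left(9 + 63\right) \left(-122\right) = 72 \left(-122\right) = -8784$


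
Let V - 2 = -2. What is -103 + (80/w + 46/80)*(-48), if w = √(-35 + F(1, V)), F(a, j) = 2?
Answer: -653/5 + 1280*I*√33/11 ≈ -130.6 + 668.46*I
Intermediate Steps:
V = 0 (V = 2 - 2 = 0)
w = I*√33 (w = √(-35 + 2) = √(-33) = I*√33 ≈ 5.7446*I)
-103 + (80/w + 46/80)*(-48) = -103 + (80/((I*√33)) + 46/80)*(-48) = -103 + (80*(-I*√33/33) + 46*(1/80))*(-48) = -103 + (-80*I*√33/33 + 23/40)*(-48) = -103 + (23/40 - 80*I*√33/33)*(-48) = -103 + (-138/5 + 1280*I*√33/11) = -653/5 + 1280*I*√33/11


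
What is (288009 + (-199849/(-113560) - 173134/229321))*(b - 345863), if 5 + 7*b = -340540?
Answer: -10356317633425116150897/91145924660 ≈ -1.1362e+11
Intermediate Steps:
b = -340545/7 (b = -5/7 + (⅐)*(-340540) = -5/7 - 340540/7 = -340545/7 ≈ -48649.)
(288009 + (-199849/(-113560) - 173134/229321))*(b - 345863) = (288009 + (-199849/(-113560) - 173134/229321))*(-340545/7 - 345863) = (288009 + (-199849*(-1/113560) - 173134*1/229321))*(-2761586/7) = (288009 + (199849/113560 - 173134/229321))*(-2761586/7) = (288009 + 26168475489/26041692760)*(-2761586/7) = (7500268058590329/26041692760)*(-2761586/7) = -10356317633425116150897/91145924660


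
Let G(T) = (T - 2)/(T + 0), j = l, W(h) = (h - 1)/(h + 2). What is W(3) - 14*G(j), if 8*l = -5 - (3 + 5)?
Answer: -2004/65 ≈ -30.831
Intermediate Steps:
W(h) = (-1 + h)/(2 + h)
l = -13/8 (l = (-5 - (3 + 5))/8 = (-5 - 1*8)/8 = (-5 - 8)/8 = (⅛)*(-13) = -13/8 ≈ -1.6250)
j = -13/8 ≈ -1.6250
G(T) = (-2 + T)/T
W(3) - 14*G(j) = (-1 + 3)/(2 + 3) - 14*(-2 - 13/8)/(-13/8) = 2/5 - (-112)*(-29)/(13*8) = (⅕)*2 - 14*29/13 = ⅖ - 406/13 = -2004/65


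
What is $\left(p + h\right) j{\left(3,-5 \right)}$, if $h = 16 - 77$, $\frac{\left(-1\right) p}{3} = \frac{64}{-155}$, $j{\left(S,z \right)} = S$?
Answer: $- \frac{27789}{155} \approx -179.28$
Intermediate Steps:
$p = \frac{192}{155}$ ($p = - 3 \frac{64}{-155} = - 3 \cdot 64 \left(- \frac{1}{155}\right) = \left(-3\right) \left(- \frac{64}{155}\right) = \frac{192}{155} \approx 1.2387$)
$h = -61$ ($h = 16 - 77 = -61$)
$\left(p + h\right) j{\left(3,-5 \right)} = \left(\frac{192}{155} - 61\right) 3 = \left(- \frac{9263}{155}\right) 3 = - \frac{27789}{155}$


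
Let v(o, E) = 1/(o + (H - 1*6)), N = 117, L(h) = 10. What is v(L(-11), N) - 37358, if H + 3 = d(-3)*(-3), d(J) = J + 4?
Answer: -74717/2 ≈ -37359.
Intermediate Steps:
d(J) = 4 + J
H = -6 (H = -3 + (4 - 3)*(-3) = -3 + 1*(-3) = -3 - 3 = -6)
v(o, E) = 1/(-12 + o) (v(o, E) = 1/(o + (-6 - 1*6)) = 1/(o + (-6 - 6)) = 1/(o - 12) = 1/(-12 + o))
v(L(-11), N) - 37358 = 1/(-12 + 10) - 37358 = 1/(-2) - 37358 = -½ - 37358 = -74717/2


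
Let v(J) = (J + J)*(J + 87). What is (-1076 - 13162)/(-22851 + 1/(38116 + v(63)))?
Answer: 811793808/1302872615 ≈ 0.62308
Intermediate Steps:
v(J) = 2*J*(87 + J) (v(J) = (2*J)*(87 + J) = 2*J*(87 + J))
(-1076 - 13162)/(-22851 + 1/(38116 + v(63))) = (-1076 - 13162)/(-22851 + 1/(38116 + 2*63*(87 + 63))) = -14238/(-22851 + 1/(38116 + 2*63*150)) = -14238/(-22851 + 1/(38116 + 18900)) = -14238/(-22851 + 1/57016) = -14238/(-1302872615/57016) = -14238*(-57016/1302872615) = 811793808/1302872615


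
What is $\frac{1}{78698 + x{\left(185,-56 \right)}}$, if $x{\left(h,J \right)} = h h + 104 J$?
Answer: $\frac{1}{107099} \approx 9.3371 \cdot 10^{-6}$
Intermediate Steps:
$x{\left(h,J \right)} = h^{2} + 104 J$
$\frac{1}{78698 + x{\left(185,-56 \right)}} = \frac{1}{78698 + \left(185^{2} + 104 \left(-56\right)\right)} = \frac{1}{78698 + \left(34225 - 5824\right)} = \frac{1}{78698 + 28401} = \frac{1}{107099}$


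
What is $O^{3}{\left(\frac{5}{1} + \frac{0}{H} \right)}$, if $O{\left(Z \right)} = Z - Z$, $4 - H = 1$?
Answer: $0$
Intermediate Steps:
$H = 3$ ($H = 4 - 1 = 3$)
$O{\left(Z \right)} = 0$
$O^{3}{\left(\frac{5}{1} + \frac{0}{H} \right)} = 0^{3} = 0$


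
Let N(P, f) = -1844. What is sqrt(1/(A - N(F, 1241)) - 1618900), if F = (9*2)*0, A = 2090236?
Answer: I*sqrt(442849966135429245)/523020 ≈ 1272.4*I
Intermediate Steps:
F = 0 (F = 18*0 = 0)
sqrt(1/(A - N(F, 1241)) - 1618900) = sqrt(1/(2090236 - 1*(-1844)) - 1618900) = sqrt(1/(2090236 + 1844) - 1618900) = sqrt(1/2092080 - 1618900) = sqrt(-3386868311999/2092080) = I*sqrt(442849966135429245)/523020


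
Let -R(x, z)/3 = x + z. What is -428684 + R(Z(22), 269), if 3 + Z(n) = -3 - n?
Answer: -429407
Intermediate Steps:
Z(n) = -6 - n (Z(n) = -3 + (-3 - n) = -6 - n)
R(x, z) = -3*x - 3*z (R(x, z) = -3*(x + z) = -3*x - 3*z)
-428684 + R(Z(22), 269) = -428684 + (-3*(-6 - 1*22) - 3*269) = -428684 + (-3*(-6 - 22) - 807) = -428684 + (-3*(-28) - 807) = -428684 + (84 - 807) = -428684 - 723 = -429407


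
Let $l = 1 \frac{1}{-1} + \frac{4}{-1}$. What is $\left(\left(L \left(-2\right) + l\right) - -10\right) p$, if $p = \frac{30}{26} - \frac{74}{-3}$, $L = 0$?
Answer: $\frac{5035}{39} \approx 129.1$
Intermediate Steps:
$l = -5$ ($l = 1 \left(-1\right) + 4 \left(-1\right) = -1 - 4 = -5$)
$p = \frac{1007}{39}$ ($p = 30 \cdot \frac{1}{26} - - \frac{74}{3} = \frac{15}{13} + \frac{74}{3} = \frac{1007}{39} \approx 25.821$)
$\left(\left(L \left(-2\right) + l\right) - -10\right) p = \left(\left(0 \left(-2\right) - 5\right) - -10\right) \frac{1007}{39} = \left(\left(0 - 5\right) + 10\right) \frac{1007}{39} = \left(-5 + 10\right) \frac{1007}{39} = 5 \cdot \frac{1007}{39} = \frac{5035}{39}$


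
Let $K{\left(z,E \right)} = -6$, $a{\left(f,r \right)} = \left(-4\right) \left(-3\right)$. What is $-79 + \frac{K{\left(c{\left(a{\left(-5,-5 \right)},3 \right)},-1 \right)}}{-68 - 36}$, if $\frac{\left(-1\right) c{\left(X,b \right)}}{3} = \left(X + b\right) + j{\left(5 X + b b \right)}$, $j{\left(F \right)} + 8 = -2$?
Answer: $- \frac{4105}{52} \approx -78.942$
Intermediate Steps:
$a{\left(f,r \right)} = 12$
$j{\left(F \right)} = -10$ ($j{\left(F \right)} = -8 - 2 = -10$)
$c{\left(X,b \right)} = 30 - 3 X - 3 b$ ($c{\left(X,b \right)} = - 3 \left(\left(X + b\right) - 10\right) = - 3 \left(-10 + X + b\right) = 30 - 3 X - 3 b$)
$-79 + \frac{K{\left(c{\left(a{\left(-5,-5 \right)},3 \right)},-1 \right)}}{-68 - 36} = -79 - \frac{6}{-68 - 36} = -79 - \frac{6}{-104} = -79 - - \frac{3}{52} = -79 + \frac{3}{52} = - \frac{4105}{52}$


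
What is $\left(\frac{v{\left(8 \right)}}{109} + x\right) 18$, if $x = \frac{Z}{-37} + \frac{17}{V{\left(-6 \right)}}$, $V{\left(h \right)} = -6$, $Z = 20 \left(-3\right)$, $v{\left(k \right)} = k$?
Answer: $- \frac{82635}{4033} \approx -20.49$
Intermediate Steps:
$Z = -60$
$x = - \frac{269}{222}$ ($x = - \frac{60}{-37} + \frac{17}{-6} = \left(-60\right) \left(- \frac{1}{37}\right) + 17 \left(- \frac{1}{6}\right) = \frac{60}{37} - \frac{17}{6} = - \frac{269}{222} \approx -1.2117$)
$\left(\frac{v{\left(8 \right)}}{109} + x\right) 18 = \left(\frac{8}{109} - \frac{269}{222}\right) 18 = \left(- \frac{27545}{24198}\right) 18 = - \frac{82635}{4033}$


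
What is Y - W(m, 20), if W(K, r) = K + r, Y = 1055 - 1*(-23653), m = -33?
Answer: 24721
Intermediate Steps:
Y = 24708 (Y = 1055 + 23653 = 24708)
Y - W(m, 20) = 24708 - (-33 + 20) = 24708 - 1*(-13) = 24708 + 13 = 24721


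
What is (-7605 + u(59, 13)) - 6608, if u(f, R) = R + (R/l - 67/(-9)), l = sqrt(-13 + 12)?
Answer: -127733/9 - 13*I ≈ -14193.0 - 13.0*I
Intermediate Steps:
l = I (l = sqrt(-1) = I ≈ 1.0*I)
u(f, R) = 67/9 + R - I*R (u(f, R) = R + (R/I - 67/(-9)) = R + (R*(-I) - 67*(-1/9)) = R + (-I*R + 67/9) = R + (67/9 - I*R) = 67/9 + R - I*R)
(-7605 + u(59, 13)) - 6608 = (-7605 + (67/9 + 13 - 1*I*13)) - 6608 = (-7605 + (67/9 + 13 - 13*I)) - 6608 = (-7605 + (184/9 - 13*I)) - 6608 = (-68261/9 - 13*I) - 6608 = -127733/9 - 13*I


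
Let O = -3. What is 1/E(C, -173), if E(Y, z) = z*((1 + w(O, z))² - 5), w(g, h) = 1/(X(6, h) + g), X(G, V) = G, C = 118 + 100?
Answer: 9/5017 ≈ 0.0017939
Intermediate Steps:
C = 218
w(g, h) = 1/(6 + g)
E(Y, z) = -29*z/9 (E(Y, z) = z*((1 + 1/(6 - 3))² - 5) = z*((1 + 1/3)² - 5) = z*((1 + ⅓)² - 5) = z*((4/3)² - 5) = z*(16/9 - 5) = z*(-29/9) = -29*z/9)
1/E(C, -173) = 1/(-29/9*(-173)) = 1/(5017/9) = 9/5017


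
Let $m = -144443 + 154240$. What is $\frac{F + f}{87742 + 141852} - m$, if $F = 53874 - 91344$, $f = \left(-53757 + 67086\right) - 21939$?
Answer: $- \frac{1124689249}{114797} \approx -9797.2$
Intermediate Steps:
$m = 9797$
$f = -8610$ ($f = 13329 - 21939 = -8610$)
$F = -37470$ ($F = 53874 - 91344 = -37470$)
$\frac{F + f}{87742 + 141852} - m = \frac{-37470 - 8610}{87742 + 141852} - 9797 = - \frac{46080}{229594} - 9797 = \left(-46080\right) \frac{1}{229594} - 9797 = - \frac{23040}{114797} - 9797 = - \frac{1124689249}{114797}$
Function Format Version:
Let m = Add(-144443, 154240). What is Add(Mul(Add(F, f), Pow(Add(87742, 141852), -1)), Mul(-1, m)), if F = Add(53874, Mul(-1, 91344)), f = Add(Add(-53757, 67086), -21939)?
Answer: Rational(-1124689249, 114797) ≈ -9797.2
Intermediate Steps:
m = 9797
f = -8610 (f = Add(13329, -21939) = -8610)
F = -37470 (F = Add(53874, -91344) = -37470)
Add(Mul(Add(F, f), Pow(Add(87742, 141852), -1)), Mul(-1, m)) = Add(Mul(Add(-37470, -8610), Pow(Add(87742, 141852), -1)), Mul(-1, 9797)) = Add(Mul(-46080, Pow(229594, -1)), -9797) = Add(Mul(-46080, Rational(1, 229594)), -9797) = Add(Rational(-23040, 114797), -9797) = Rational(-1124689249, 114797)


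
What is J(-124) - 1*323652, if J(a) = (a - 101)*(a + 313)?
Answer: -366177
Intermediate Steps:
J(a) = (-101 + a)*(313 + a)
J(-124) - 1*323652 = (-31613 + (-124)² + 212*(-124)) - 1*323652 = (-31613 + 15376 - 26288) - 323652 = -42525 - 323652 = -366177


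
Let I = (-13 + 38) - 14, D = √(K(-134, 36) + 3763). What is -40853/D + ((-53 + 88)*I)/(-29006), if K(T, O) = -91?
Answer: -385/29006 - 40853*√102/612 ≈ -674.19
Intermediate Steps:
D = 6*√102 (D = √(-91 + 3763) = √3672 = 6*√102 ≈ 60.597)
I = 11 (I = 25 - 14 = 11)
-40853/D + ((-53 + 88)*I)/(-29006) = -40853*√102/612 + ((-53 + 88)*11)/(-29006) = -40853*√102/612 + (35*11)*(-1/29006) = -40853*√102/612 + 385*(-1/29006) = -40853*√102/612 - 385/29006 = -385/29006 - 40853*√102/612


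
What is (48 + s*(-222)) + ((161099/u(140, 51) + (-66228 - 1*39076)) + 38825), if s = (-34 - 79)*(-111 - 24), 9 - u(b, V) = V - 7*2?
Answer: -96846247/28 ≈ -3.4588e+6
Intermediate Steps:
u(b, V) = 23 - V (u(b, V) = 9 - (V - 7*2) = 9 - (V - 14) = 9 - (-14 + V) = 9 + (14 - V) = 23 - V)
s = 15255 (s = -113*(-135) = 15255)
(48 + s*(-222)) + ((161099/u(140, 51) + (-66228 - 1*39076)) + 38825) = (48 + 15255*(-222)) + ((161099/(23 - 1*51) + (-66228 - 1*39076)) + 38825) = (48 - 3386610) + ((161099/(23 - 51) + (-66228 - 39076)) + 38825) = -3386562 + ((161099/(-28) - 105304) + 38825) = -3386562 + ((161099*(-1/28) - 105304) + 38825) = -3386562 + ((-161099/28 - 105304) + 38825) = -3386562 + (-3109611/28 + 38825) = -3386562 - 2022511/28 = -96846247/28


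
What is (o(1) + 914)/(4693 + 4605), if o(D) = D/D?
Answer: 915/9298 ≈ 0.098408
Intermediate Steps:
o(D) = 1
(o(1) + 914)/(4693 + 4605) = (1 + 914)/(4693 + 4605) = 915/9298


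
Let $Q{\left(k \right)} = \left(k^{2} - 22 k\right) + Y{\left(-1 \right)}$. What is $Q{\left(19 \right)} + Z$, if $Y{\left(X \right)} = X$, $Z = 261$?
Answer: $203$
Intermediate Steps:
$Q{\left(k \right)} = -1 + k^{2} - 22 k$ ($Q{\left(k \right)} = \left(k^{2} - 22 k\right) - 1 = -1 + k^{2} - 22 k$)
$Q{\left(19 \right)} + Z = \left(-1 + 19^{2} - 418\right) + 261 = \left(-1 + 361 - 418\right) + 261 = -58 + 261 = 203$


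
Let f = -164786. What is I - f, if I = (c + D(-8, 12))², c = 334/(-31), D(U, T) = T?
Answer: 158360790/961 ≈ 1.6479e+5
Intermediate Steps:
c = -334/31 (c = 334*(-1/31) = -334/31 ≈ -10.774)
I = 1444/961 (I = (-334/31 + 12)² = (38/31)² = 1444/961 ≈ 1.5026)
I - f = 1444/961 - 1*(-164786) = 1444/961 + 164786 = 158360790/961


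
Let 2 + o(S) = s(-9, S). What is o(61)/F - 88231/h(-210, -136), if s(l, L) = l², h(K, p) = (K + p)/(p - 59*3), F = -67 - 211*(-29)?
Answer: -83566919211/1046996 ≈ -79816.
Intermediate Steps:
F = 6052 (F = -67 + 6119 = 6052)
h(K, p) = (K + p)/(-177 + p) (h(K, p) = (K + p)/(p - 177) = (K + p)/(-177 + p))
o(S) = 79 (o(S) = -2 + (-9)² = -2 + 81 = 79)
o(61)/F - 88231/h(-210, -136) = 79/6052 - 88231*(-177 - 136)/(-210 - 136) = 79*(1/6052) - 88231/(-346/(-313)) = 79/6052 - 88231/((-1/313*(-346))) = 79/6052 - 88231/346/313 = 79/6052 - 88231*313/346 = 79/6052 - 27616303/346 = -83566919211/1046996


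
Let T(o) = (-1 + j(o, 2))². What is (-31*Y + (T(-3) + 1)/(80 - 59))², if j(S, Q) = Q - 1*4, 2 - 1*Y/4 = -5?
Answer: 331895524/441 ≈ 7.5260e+5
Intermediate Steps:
Y = 28 (Y = 8 - 4*(-5) = 8 + 20 = 28)
j(S, Q) = -4 + Q (j(S, Q) = Q - 4 = -4 + Q)
T(o) = 9 (T(o) = (-1 + (-4 + 2))² = (-1 - 2)² = (-3)² = 9)
(-31*Y + (T(-3) + 1)/(80 - 59))² = (-31*28 + (9 + 1)/(80 - 59))² = (-868 + 10/21)² = (-18218/21)² = 331895524/441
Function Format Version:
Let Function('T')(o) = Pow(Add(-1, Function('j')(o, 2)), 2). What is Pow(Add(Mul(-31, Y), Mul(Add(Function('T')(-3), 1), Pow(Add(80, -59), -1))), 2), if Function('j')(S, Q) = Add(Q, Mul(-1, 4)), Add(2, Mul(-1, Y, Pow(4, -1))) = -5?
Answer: Rational(331895524, 441) ≈ 7.5260e+5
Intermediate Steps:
Y = 28 (Y = Add(8, Mul(-4, -5)) = Add(8, 20) = 28)
Function('j')(S, Q) = Add(-4, Q) (Function('j')(S, Q) = Add(Q, -4) = Add(-4, Q))
Function('T')(o) = 9 (Function('T')(o) = Pow(Add(-1, Add(-4, 2)), 2) = Pow(Add(-1, -2), 2) = Pow(-3, 2) = 9)
Pow(Add(Mul(-31, Y), Mul(Add(Function('T')(-3), 1), Pow(Add(80, -59), -1))), 2) = Pow(Add(Mul(-31, 28), Mul(Add(9, 1), Pow(Add(80, -59), -1))), 2) = Pow(Add(-868, Mul(10, Pow(21, -1))), 2) = Pow(Add(-868, Mul(10, Rational(1, 21))), 2) = Pow(Add(-868, Rational(10, 21)), 2) = Pow(Rational(-18218, 21), 2) = Rational(331895524, 441)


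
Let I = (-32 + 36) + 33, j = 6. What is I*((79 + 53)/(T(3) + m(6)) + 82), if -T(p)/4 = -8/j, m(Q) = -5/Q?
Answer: 12358/3 ≈ 4119.3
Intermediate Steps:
T(p) = 16/3 (T(p) = -(-32)/6 = -4*(-4/3) = 16/3)
I = 37 (I = 4 + 33 = 37)
I*((79 + 53)/(T(3) + m(6)) + 82) = 37*((79 + 53)/(16/3 - 5/6) + 82) = 37*(132/(16/3 - 5*1/6) + 82) = 37*(132/(16/3 - 5/6) + 82) = 37*(132/(9/2) + 82) = 37*(132*(2/9) + 82) = 37*(88/3 + 82) = 37*(334/3) = 12358/3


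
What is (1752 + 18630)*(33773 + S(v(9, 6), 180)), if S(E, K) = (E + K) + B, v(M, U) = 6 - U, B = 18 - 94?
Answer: 690481014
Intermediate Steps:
B = -76
S(E, K) = -76 + E + K (S(E, K) = (E + K) - 76 = -76 + E + K)
(1752 + 18630)*(33773 + S(v(9, 6), 180)) = (1752 + 18630)*(33773 + (-76 + (6 - 1*6) + 180)) = 20382*(33773 + (-76 + (6 - 6) + 180)) = 20382*(33773 + (-76 + 0 + 180)) = 20382*(33773 + 104) = 20382*33877 = 690481014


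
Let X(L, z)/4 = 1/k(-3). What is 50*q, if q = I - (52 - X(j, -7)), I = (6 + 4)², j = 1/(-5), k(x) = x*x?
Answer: 21800/9 ≈ 2422.2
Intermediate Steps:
k(x) = x²
j = -⅕ ≈ -0.20000
X(L, z) = 4/9 (X(L, z) = 4/((-3)²) = 4/9)
I = 100 (I = 10² = 100)
q = 436/9 (q = 100 - (52 - 1*4/9) = 100 - (52 - 4/9) = 100 - 1*464/9 = 100 - 464/9 = 436/9 ≈ 48.444)
50*q = 50*(436/9) = 21800/9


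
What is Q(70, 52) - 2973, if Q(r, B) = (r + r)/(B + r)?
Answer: -181283/61 ≈ -2971.9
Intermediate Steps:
Q(r, B) = 2*r/(B + r) (Q(r, B) = (2*r)/(B + r) = 2*r/(B + r))
Q(70, 52) - 2973 = 2*70/(52 + 70) - 2973 = 2*70/122 - 2973 = 2*70*(1/122) - 2973 = 70/61 - 2973 = -181283/61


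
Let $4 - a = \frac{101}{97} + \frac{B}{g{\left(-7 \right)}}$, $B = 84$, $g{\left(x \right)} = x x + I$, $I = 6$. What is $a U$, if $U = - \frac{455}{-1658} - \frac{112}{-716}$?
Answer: $\frac{976535553}{1583331970} \approx 0.61676$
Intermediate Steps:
$g{\left(x \right)} = 6 + x^{2}$ ($g{\left(x \right)} = x x + 6 = x^{2} + 6 = 6 + x^{2}$)
$a = \frac{7637}{5335}$ ($a = 4 - \left(\frac{101}{97} + \frac{84}{6 + \left(-7\right)^{2}}\right) = 4 - \left(101 \cdot \frac{1}{97} + \frac{84}{6 + 49}\right) = 4 - \left(\frac{101}{97} + \frac{84}{55}\right) = 4 - \frac{13703}{5335} = \frac{7637}{5335} \approx 1.4315$)
$U = \frac{127869}{296782}$ ($U = \left(-455\right) \left(- \frac{1}{1658}\right) - - \frac{28}{179} = \frac{455}{1658} + \frac{28}{179} = \frac{127869}{296782} \approx 0.43085$)
$a U = \frac{7637}{5335} \cdot \frac{127869}{296782} = \frac{976535553}{1583331970}$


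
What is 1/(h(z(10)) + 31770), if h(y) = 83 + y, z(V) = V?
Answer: 1/31863 ≈ 3.1384e-5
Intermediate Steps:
1/(h(z(10)) + 31770) = 1/((83 + 10) + 31770) = 1/(93 + 31770) = 1/31863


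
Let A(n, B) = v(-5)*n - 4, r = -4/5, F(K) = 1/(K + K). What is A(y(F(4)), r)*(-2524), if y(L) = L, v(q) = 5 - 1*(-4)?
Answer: 14513/2 ≈ 7256.5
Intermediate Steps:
v(q) = 9 (v(q) = 5 + 4 = 9)
F(K) = 1/(2*K)
r = -⅘ (r = -4*⅕ = -⅘ ≈ -0.80000)
A(n, B) = -4 + 9*n (A(n, B) = 9*n - 4 = -4 + 9*n)
A(y(F(4)), r)*(-2524) = (-4 + 9*((½)/4))*(-2524) = (-4 + 9*((½)*(¼)))*(-2524) = (-4 + 9*(⅛))*(-2524) = (-4 + 9/8)*(-2524) = -23/8*(-2524) = 14513/2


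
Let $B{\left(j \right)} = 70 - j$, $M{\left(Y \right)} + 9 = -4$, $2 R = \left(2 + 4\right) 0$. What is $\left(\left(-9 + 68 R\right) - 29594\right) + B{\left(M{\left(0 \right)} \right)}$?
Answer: $-29520$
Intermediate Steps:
$R = 0$ ($R = \frac{\left(2 + 4\right) 0}{2} = \frac{6 \cdot 0}{2} = \frac{1}{2} \cdot 0 = 0$)
$M{\left(Y \right)} = -13$ ($M{\left(Y \right)} = -9 - 4 = -13$)
$\left(\left(-9 + 68 R\right) - 29594\right) + B{\left(M{\left(0 \right)} \right)} = \left(\left(-9 + 68 \cdot 0\right) - 29594\right) + \left(70 - -13\right) = \left(\left(-9 + 0\right) - 29594\right) + \left(70 + 13\right) = \left(-9 - 29594\right) + 83 = -29603 + 83 = -29520$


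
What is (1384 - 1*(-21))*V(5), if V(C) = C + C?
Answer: 14050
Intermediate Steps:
V(C) = 2*C
(1384 - 1*(-21))*V(5) = (1384 - 1*(-21))*(2*5) = (1384 + 21)*10 = 1405*10 = 14050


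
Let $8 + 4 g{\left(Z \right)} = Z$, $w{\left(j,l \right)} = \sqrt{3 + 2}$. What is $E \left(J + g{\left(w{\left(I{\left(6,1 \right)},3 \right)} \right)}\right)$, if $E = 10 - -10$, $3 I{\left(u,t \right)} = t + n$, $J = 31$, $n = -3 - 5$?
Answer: $580 + 5 \sqrt{5} \approx 591.18$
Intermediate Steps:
$n = -8$
$I{\left(u,t \right)} = - \frac{8}{3} + \frac{t}{3}$ ($I{\left(u,t \right)} = \frac{t - 8}{3} = \frac{-8 + t}{3} = - \frac{8}{3} + \frac{t}{3}$)
$w{\left(j,l \right)} = \sqrt{5}$
$g{\left(Z \right)} = -2 + \frac{Z}{4}$
$E = 20$ ($E = 10 + 10 = 20$)
$E \left(J + g{\left(w{\left(I{\left(6,1 \right)},3 \right)} \right)}\right) = 20 \left(31 - \left(2 - \frac{\sqrt{5}}{4}\right)\right) = 20 \left(29 + \frac{\sqrt{5}}{4}\right) = 580 + 5 \sqrt{5}$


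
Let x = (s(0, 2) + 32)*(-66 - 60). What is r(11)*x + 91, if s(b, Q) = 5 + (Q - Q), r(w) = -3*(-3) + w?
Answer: -93149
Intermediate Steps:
r(w) = 9 + w
s(b, Q) = 5 (s(b, Q) = 5 + 0 = 5)
x = -4662 (x = (5 + 32)*(-66 - 60) = 37*(-126) = -4662)
r(11)*x + 91 = (9 + 11)*(-4662) + 91 = 20*(-4662) + 91 = -93240 + 91 = -93149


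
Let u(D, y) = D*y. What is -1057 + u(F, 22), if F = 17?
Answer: -683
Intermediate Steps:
-1057 + u(F, 22) = -1057 + 17*22 = -1057 + 374 = -683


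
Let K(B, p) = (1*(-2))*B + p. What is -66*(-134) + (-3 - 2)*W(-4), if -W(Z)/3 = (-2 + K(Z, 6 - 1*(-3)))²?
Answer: 12219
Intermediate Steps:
K(B, p) = p - 2*B (K(B, p) = -2*B + p = p - 2*B)
W(Z) = -3*(7 - 2*Z)² (W(Z) = -3*(-2 + ((6 - 1*(-3)) - 2*Z))² = -3*(-2 + ((6 + 3) - 2*Z))² = -3*(-2 + (9 - 2*Z))² = -3*(7 - 2*Z)²)
-66*(-134) + (-3 - 2)*W(-4) = -66*(-134) + (-3 - 2)*(-3*(-7 + 2*(-4))²) = 8844 - (-15)*(-7 - 8)² = 8844 - (-15)*(-15)² = 8844 - (-15)*225 = 8844 - 5*(-675) = 8844 + 3375 = 12219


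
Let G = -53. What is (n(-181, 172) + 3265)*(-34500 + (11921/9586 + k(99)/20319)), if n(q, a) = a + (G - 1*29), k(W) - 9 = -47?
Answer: -22544247480293495/194777934 ≈ -1.1574e+8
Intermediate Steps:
k(W) = -38 (k(W) = 9 - 47 = -38)
n(q, a) = -82 + a (n(q, a) = a + (-53 - 1*29) = a + (-53 - 29) = a - 82 = -82 + a)
(n(-181, 172) + 3265)*(-34500 + (11921/9586 + k(99)/20319)) = ((-82 + 172) + 3265)*(-34500 + (11921/9586 - 38/20319)) = (90 + 3265)*(-34500 + (11921*(1/9586) - 38*1/20319)) = 3355*(-34500 + (11921/9586 - 38/20319)) = 3355*(-34500 + 241858531/194777934) = 3355*(-6719596864469/194777934) = -22544247480293495/194777934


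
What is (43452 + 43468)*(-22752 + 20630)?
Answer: -184444240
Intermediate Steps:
(43452 + 43468)*(-22752 + 20630) = 86920*(-2122) = -184444240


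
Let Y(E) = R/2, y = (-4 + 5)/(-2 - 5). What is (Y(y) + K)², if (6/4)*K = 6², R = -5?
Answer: 1849/4 ≈ 462.25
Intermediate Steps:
K = 24 (K = (⅔)*6² = (⅔)*36 = 24)
y = -⅐ (y = 1/(-7) = 1*(-⅐) = -⅐ ≈ -0.14286)
Y(E) = -5/2
(Y(y) + K)² = (-5/2 + 24)² = (43/2)² = 1849/4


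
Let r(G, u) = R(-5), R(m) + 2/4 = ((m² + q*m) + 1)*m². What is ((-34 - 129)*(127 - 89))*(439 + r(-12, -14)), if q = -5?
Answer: -10613419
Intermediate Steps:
R(m) = -½ + m²*(1 + m² - 5*m) (R(m) = -½ + ((m² - 5*m) + 1)*m² = -½ + (1 + m² - 5*m)*m² = -½ + m²*(1 + m² - 5*m))
r(G, u) = 2549/2 (r(G, u) = -½ + (-5)² + (-5)⁴ - 5*(-5)³ = -½ + 25 + 625 - 5*(-125) = -½ + 25 + 625 + 625 = 2549/2)
((-34 - 129)*(127 - 89))*(439 + r(-12, -14)) = ((-34 - 129)*(127 - 89))*(439 + 2549/2) = -163*38*(3427/2) = -6194*3427/2 = -10613419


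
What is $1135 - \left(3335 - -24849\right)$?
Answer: $-27049$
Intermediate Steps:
$1135 - \left(3335 - -24849\right) = 1135 - \left(3335 + 24849\right) = 1135 - 28184 = -27049$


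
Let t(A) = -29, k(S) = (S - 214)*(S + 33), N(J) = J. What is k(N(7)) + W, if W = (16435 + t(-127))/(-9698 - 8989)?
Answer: -154744766/18687 ≈ -8280.9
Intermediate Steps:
k(S) = (-214 + S)*(33 + S)
W = -16406/18687 (W = (16435 - 29)/(-9698 - 8989) = 16406/(-18687) = 16406*(-1/18687) = -16406/18687 ≈ -0.87794)
k(N(7)) + W = (-7062 + 7² - 181*7) - 16406/18687 = (-7062 + 49 - 1267) - 16406/18687 = -8280 - 16406/18687 = -154744766/18687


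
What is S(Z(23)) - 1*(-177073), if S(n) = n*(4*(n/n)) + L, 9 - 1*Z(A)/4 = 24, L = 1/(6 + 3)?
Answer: 1591498/9 ≈ 1.7683e+5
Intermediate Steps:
L = 1/9 ≈ 0.11111
Z(A) = -60 (Z(A) = 36 - 4*24 = 36 - 96 = -60)
S(n) = 1/9 + 4*n (S(n) = n*(4*(n/n)) + 1/9 = n*(4*1) + 1/9 = n*4 + 1/9 = 4*n + 1/9 = 1/9 + 4*n)
S(Z(23)) - 1*(-177073) = (1/9 + 4*(-60)) - 1*(-177073) = (1/9 - 240) + 177073 = -2159/9 + 177073 = 1591498/9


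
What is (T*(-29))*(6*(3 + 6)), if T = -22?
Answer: 34452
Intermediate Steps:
(T*(-29))*(6*(3 + 6)) = (-22*(-29))*(6*(3 + 6)) = 638*(6*9) = 638*54 = 34452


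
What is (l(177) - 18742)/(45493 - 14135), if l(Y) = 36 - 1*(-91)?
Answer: -18615/31358 ≈ -0.59363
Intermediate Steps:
l(Y) = 127 (l(Y) = 36 + 91 = 127)
(l(177) - 18742)/(45493 - 14135) = (127 - 18742)/(45493 - 14135) = -18615/31358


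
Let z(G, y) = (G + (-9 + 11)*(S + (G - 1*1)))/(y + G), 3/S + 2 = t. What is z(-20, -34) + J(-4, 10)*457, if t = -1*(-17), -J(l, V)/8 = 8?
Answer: -3948326/135 ≈ -29247.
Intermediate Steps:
J(l, V) = -64 (J(l, V) = -8*8 = -64)
t = 17
S = ⅕ (S = 3/(-2 + 17) = 3/15 = 3*(1/15) = ⅕ ≈ 0.20000)
z(G, y) = (-8/5 + 3*G)/(G + y) (z(G, y) = (G + (-9 + 11)*(⅕ + (G - 1*1)))/(y + G) = (G + 2*(⅕ + (G - 1)))/(G + y) = (G + 2*(⅕ + (-1 + G)))/(G + y) = (G + 2*(-⅘ + G))/(G + y) = (G + (-8/5 + 2*G))/(G + y) = (-8/5 + 3*G)/(G + y))
z(-20, -34) + J(-4, 10)*457 = (-8/5 + 3*(-20))/(-20 - 34) - 64*457 = (-8/5 - 60)/(-54) - 29248 = -1/54*(-308/5) - 29248 = 154/135 - 29248 = -3948326/135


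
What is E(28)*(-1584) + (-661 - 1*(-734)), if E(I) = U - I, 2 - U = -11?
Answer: 23833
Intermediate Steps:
U = 13 (U = 2 - 1*(-11) = 2 + 11 = 13)
E(I) = 13 - I
E(28)*(-1584) + (-661 - 1*(-734)) = (13 - 1*28)*(-1584) + (-661 - 1*(-734)) = (13 - 28)*(-1584) + (-661 + 734) = -15*(-1584) + 73 = 23760 + 73 = 23833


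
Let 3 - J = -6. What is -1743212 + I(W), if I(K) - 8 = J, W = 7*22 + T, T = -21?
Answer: -1743195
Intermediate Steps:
J = 9 (J = 3 - 1*(-6) = 3 + 6 = 9)
W = 133 (W = 7*22 - 21 = 154 - 21 = 133)
I(K) = 17 (I(K) = 8 + 9 = 17)
-1743212 + I(W) = -1743212 + 17 = -1743195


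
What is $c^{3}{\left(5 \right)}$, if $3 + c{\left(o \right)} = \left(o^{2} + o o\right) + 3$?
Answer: $125000$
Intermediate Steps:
$c{\left(o \right)} = 2 o^{2}$ ($c{\left(o \right)} = -3 + \left(\left(o^{2} + o o\right) + 3\right) = -3 + \left(\left(o^{2} + o^{2}\right) + 3\right) = -3 + \left(2 o^{2} + 3\right) = -3 + \left(3 + 2 o^{2}\right) = 2 o^{2}$)
$c^{3}{\left(5 \right)} = \left(2 \cdot 5^{2}\right)^{3} = \left(2 \cdot 25\right)^{3} = 50^{3} = 125000$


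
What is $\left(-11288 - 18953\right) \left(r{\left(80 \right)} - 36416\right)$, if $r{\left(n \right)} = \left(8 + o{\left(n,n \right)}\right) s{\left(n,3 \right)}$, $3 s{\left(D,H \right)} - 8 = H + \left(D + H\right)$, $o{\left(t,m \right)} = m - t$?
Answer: $\frac{3281027536}{3} \approx 1.0937 \cdot 10^{9}$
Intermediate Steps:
$s{\left(D,H \right)} = \frac{8}{3} + \frac{D}{3} + \frac{2 H}{3}$ ($s{\left(D,H \right)} = \frac{8}{3} + \frac{H + \left(D + H\right)}{3} = \frac{8}{3} + \frac{D + 2 H}{3} = \frac{8}{3} + \left(\frac{D}{3} + \frac{2 H}{3}\right) = \frac{8}{3} + \frac{D}{3} + \frac{2 H}{3}$)
$r{\left(n \right)} = \frac{112}{3} + \frac{8 n}{3}$ ($r{\left(n \right)} = \left(8 + \left(n - n\right)\right) \left(\frac{8}{3} + \frac{n}{3} + \frac{2}{3} \cdot 3\right) = \left(8 + 0\right) \left(\frac{8}{3} + \frac{n}{3} + 2\right) = 8 \left(\frac{14}{3} + \frac{n}{3}\right) = \frac{112}{3} + \frac{8 n}{3}$)
$\left(-11288 - 18953\right) \left(r{\left(80 \right)} - 36416\right) = \left(-11288 - 18953\right) \left(\left(\frac{112}{3} + \frac{8}{3} \cdot 80\right) - 36416\right) = - 30241 \left(\left(\frac{112}{3} + \frac{640}{3}\right) - 36416\right) = - 30241 \left(\frac{752}{3} - 36416\right) = \left(-30241\right) \left(- \frac{108496}{3}\right) = \frac{3281027536}{3}$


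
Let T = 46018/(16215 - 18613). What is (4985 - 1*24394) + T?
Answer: -23294400/1199 ≈ -19428.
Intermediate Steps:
T = -23009/1199 (T = 46018/(-2398) = 46018*(-1/2398) = -23009/1199 ≈ -19.190)
(4985 - 1*24394) + T = (4985 - 1*24394) - 23009/1199 = (4985 - 24394) - 23009/1199 = -19409 - 23009/1199 = -23294400/1199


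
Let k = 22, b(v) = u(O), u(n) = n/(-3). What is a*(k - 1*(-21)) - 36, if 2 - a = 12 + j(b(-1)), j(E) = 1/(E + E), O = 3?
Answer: -889/2 ≈ -444.50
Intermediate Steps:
u(n) = -n/3 (u(n) = n*(-⅓) = -n/3)
b(v) = -1 (b(v) = -⅓*3 = -1)
j(E) = 1/(2*E)
a = -19/2 (a = 2 - (12 + (½)/(-1)) = 2 - (12 + (½)*(-1)) = 2 - (12 - ½) = 2 - 1*23/2 = 2 - 23/2 = -19/2 ≈ -9.5000)
a*(k - 1*(-21)) - 36 = -19*(22 - 1*(-21))/2 - 36 = -19*(22 + 21)/2 - 36 = -19/2*43 - 36 = -817/2 - 36 = -889/2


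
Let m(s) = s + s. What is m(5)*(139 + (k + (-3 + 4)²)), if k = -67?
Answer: 730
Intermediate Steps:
m(s) = 2*s
m(5)*(139 + (k + (-3 + 4)²)) = (2*5)*(139 + (-67 + (-3 + 4)²)) = 10*(139 + (-67 + 1²)) = 10*(139 + (-67 + 1)) = 10*(139 - 66) = 10*73 = 730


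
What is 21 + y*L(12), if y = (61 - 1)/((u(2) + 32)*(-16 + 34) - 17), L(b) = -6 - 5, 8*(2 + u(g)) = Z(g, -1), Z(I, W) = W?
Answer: 41103/2083 ≈ 19.733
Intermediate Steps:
u(g) = -17/8 (u(g) = -2 + (⅛)*(-1) = -2 - ⅛ = -17/8)
L(b) = -11
y = 240/2083 (y = (61 - 1)/((-17/8 + 32)*(-16 + 34) - 17) = 60/((239/8)*18 - 17) = 60/(2151/4 - 17) = 60/(2083/4) = 60*(4/2083) = 240/2083 ≈ 0.11522)
21 + y*L(12) = 21 + (240/2083)*(-11) = 21 - 2640/2083 = 41103/2083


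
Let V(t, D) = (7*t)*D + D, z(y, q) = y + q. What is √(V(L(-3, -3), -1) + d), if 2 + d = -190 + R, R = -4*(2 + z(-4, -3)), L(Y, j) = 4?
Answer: I*√201 ≈ 14.177*I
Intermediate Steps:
z(y, q) = q + y
R = 20 (R = -4*(2 + (-3 - 4)) = -4*(2 - 7) = -4*(-5) = 20)
V(t, D) = D + 7*D*t (V(t, D) = 7*D*t + D = D + 7*D*t)
d = -172 (d = -2 + (-190 + 20) = -2 - 170 = -172)
√(V(L(-3, -3), -1) + d) = √(-(1 + 7*4) - 172) = √(-(1 + 28) - 172) = √(-1*29 - 172) = √(-29 - 172) = √(-201) = I*√201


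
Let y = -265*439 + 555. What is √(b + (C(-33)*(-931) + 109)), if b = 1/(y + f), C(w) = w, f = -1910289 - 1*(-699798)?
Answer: 3*√6025925178527849/1326271 ≈ 175.59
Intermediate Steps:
y = -115780 (y = -116335 + 555 = -115780)
f = -1210491 (f = -1910289 + 699798 = -1210491)
b = -1/1326271 (b = 1/(-115780 - 1210491) = 1/(-1326271) = -1/1326271 ≈ -7.5399e-7)
√(b + (C(-33)*(-931) + 109)) = √(-1/1326271 + (-33*(-931) + 109)) = √(-1/1326271 + (30723 + 109)) = √(-1/1326271 + 30832) = √(40891587471/1326271) = 3*√6025925178527849/1326271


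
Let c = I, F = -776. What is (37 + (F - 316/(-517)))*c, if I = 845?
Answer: -322576215/517 ≈ -6.2394e+5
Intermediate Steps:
c = 845
(37 + (F - 316/(-517)))*c = (37 + (-776 - 316/(-517)))*845 = (37 + (-776 - 316*(-1)/517))*845 = (37 + (-776 - 1*(-316/517)))*845 = (37 + (-776 + 316/517))*845 = (37 - 400876/517)*845 = -381747/517*845 = -322576215/517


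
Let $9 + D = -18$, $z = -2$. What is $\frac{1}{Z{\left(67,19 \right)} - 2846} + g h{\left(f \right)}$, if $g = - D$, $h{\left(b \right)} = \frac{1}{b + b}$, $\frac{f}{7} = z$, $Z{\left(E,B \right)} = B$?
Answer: $- \frac{76357}{79156} \approx -0.96464$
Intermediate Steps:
$D = -27$ ($D = -9 - 18 = -27$)
$f = -14$ ($f = 7 \left(-2\right) = -14$)
$h{\left(b \right)} = \frac{1}{2 b}$
$g = 27$ ($g = \left(-1\right) \left(-27\right) = 27$)
$\frac{1}{Z{\left(67,19 \right)} - 2846} + g h{\left(f \right)} = \frac{1}{19 - 2846} + 27 \frac{1}{2 \left(-14\right)} = \frac{1}{-2827} + 27 \cdot \frac{1}{2} \left(- \frac{1}{14}\right) = - \frac{1}{2827} + 27 \left(- \frac{1}{28}\right) = - \frac{1}{2827} - \frac{27}{28} = - \frac{76357}{79156}$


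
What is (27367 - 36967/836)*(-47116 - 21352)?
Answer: -390983860865/209 ≈ -1.8707e+9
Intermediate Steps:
(27367 - 36967/836)*(-47116 - 21352) = (27367 - 36967*1/836)*(-68468) = (27367 - 36967/836)*(-68468) = (22841845/836)*(-68468) = -390983860865/209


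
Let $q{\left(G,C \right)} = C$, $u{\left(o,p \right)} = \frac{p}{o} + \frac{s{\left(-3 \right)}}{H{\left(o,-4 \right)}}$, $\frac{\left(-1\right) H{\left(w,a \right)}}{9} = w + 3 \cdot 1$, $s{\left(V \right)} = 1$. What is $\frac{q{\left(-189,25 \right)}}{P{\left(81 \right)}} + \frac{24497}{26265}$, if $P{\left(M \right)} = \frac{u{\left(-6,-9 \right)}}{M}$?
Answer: $\frac{169065353}{128235} \approx 1318.4$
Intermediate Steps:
$H{\left(w,a \right)} = -27 - 9 w$ ($H{\left(w,a \right)} = - 9 \left(w + 3 \cdot 1\right) = - 9 \left(w + 3\right) = - 9 \left(3 + w\right) = -27 - 9 w$)
$u{\left(o,p \right)} = \frac{1}{-27 - 9 o} + \frac{p}{o}$ ($u{\left(o,p \right)} = \frac{p}{o} + 1 \frac{1}{-27 - 9 o} = \frac{p}{o} + \frac{1}{-27 - 9 o} = \frac{1}{-27 - 9 o} + \frac{p}{o}$)
$P{\left(M \right)} = \frac{83}{54 M}$ ($P{\left(M \right)} = \frac{\frac{1}{-6} \frac{1}{3 - 6} \left(\left(- \frac{1}{9}\right) \left(-6\right) - 9 \left(3 - 6\right)\right)}{M} = \frac{\left(- \frac{1}{6}\right) \frac{1}{-3} \left(\frac{2}{3} - -27\right)}{M} = \frac{\left(- \frac{1}{6}\right) \left(- \frac{1}{3}\right) \left(\frac{2}{3} + 27\right)}{M} = \frac{\left(- \frac{1}{6}\right) \left(- \frac{1}{3}\right) \frac{83}{3}}{M} = \frac{83}{54 M}$)
$\frac{q{\left(-189,25 \right)}}{P{\left(81 \right)}} + \frac{24497}{26265} = \frac{25}{\frac{83}{54} \cdot \frac{1}{81}} + \frac{24497}{26265} = \frac{25}{\frac{83}{54} \cdot \frac{1}{81}} + 24497 \cdot \frac{1}{26265} = \frac{25}{\frac{83}{4374}} + \frac{1441}{1545} = 25 \cdot \frac{4374}{83} + \frac{1441}{1545} = \frac{109350}{83} + \frac{1441}{1545} = \frac{169065353}{128235}$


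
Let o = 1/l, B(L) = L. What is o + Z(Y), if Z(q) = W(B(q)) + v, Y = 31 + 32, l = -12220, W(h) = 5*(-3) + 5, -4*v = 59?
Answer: -151223/6110 ≈ -24.750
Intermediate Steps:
v = -59/4 (v = -1/4*59 = -59/4 ≈ -14.750)
W(h) = -10 (W(h) = -15 + 5 = -10)
Y = 63
Z(q) = -99/4 (Z(q) = -10 - 59/4 = -99/4)
o = -1/12220 (o = 1/(-12220) = -1/12220 ≈ -8.1833e-5)
o + Z(Y) = -1/12220 - 99/4 = -151223/6110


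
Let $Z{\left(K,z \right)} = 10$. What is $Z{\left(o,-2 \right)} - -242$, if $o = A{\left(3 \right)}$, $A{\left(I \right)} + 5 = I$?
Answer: $252$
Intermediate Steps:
$A{\left(I \right)} = -5 + I$
$o = -2$ ($o = -5 + 3 = -2$)
$Z{\left(o,-2 \right)} - -242 = 10 - -242 = 10 + 242 = 252$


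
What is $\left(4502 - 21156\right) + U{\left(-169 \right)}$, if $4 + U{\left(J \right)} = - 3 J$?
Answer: $-16151$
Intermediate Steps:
$U{\left(J \right)} = -4 - 3 J$
$\left(4502 - 21156\right) + U{\left(-169 \right)} = \left(4502 - 21156\right) - -503 = -16654 + \left(-4 + 507\right) = -16654 + 503 = -16151$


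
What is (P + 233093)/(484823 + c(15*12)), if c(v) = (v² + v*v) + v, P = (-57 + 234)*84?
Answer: 247961/549803 ≈ 0.45100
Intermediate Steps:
P = 14868 (P = 177*84 = 14868)
c(v) = v + 2*v² (c(v) = (v² + v²) + v = 2*v² + v = v + 2*v²)
(P + 233093)/(484823 + c(15*12)) = (14868 + 233093)/(484823 + (15*12)*(1 + 2*(15*12))) = 247961/(484823 + 180*(1 + 2*180)) = 247961/(484823 + 180*(1 + 360)) = 247961/(484823 + 180*361) = 247961/(484823 + 64980) = 247961/549803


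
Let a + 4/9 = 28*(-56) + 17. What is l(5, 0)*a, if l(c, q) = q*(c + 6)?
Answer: 0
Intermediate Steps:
l(c, q) = q*(6 + c)
a = -13963/9 (a = -4/9 + (28*(-56) + 17) = -4/9 + (-1568 + 17) = -4/9 - 1551 = -13963/9 ≈ -1551.4)
l(5, 0)*a = (0*(6 + 5))*(-13963/9) = (0*11)*(-13963/9) = 0*(-13963/9) = 0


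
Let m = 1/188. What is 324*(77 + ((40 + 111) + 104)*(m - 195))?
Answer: -756019089/47 ≈ -1.6086e+7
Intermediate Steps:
m = 1/188 ≈ 0.0053191
324*(77 + ((40 + 111) + 104)*(m - 195)) = 324*(77 + ((40 + 111) + 104)*(1/188 - 195)) = 324*(77 + (151 + 104)*(-36659/188)) = 324*(77 + 255*(-36659/188)) = 324*(77 - 9348045/188) = 324*(-9333569/188) = -756019089/47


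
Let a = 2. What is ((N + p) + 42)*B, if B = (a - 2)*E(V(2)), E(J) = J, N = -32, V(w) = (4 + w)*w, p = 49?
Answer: 0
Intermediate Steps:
V(w) = w*(4 + w)
B = 0 (B = (2 - 2)*(2*(4 + 2)) = 0*(2*6) = 0*12 = 0)
((N + p) + 42)*B = ((-32 + 49) + 42)*0 = (17 + 42)*0 = 59*0 = 0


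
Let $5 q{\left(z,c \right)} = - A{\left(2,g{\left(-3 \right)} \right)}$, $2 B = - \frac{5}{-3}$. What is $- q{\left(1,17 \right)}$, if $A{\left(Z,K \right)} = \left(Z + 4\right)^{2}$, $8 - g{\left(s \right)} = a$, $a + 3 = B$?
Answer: $\frac{36}{5} \approx 7.2$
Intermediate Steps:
$B = \frac{5}{6}$ ($B = \frac{\left(-5\right) \frac{1}{-3}}{2} = \frac{\left(-5\right) \left(- \frac{1}{3}\right)}{2} = \frac{1}{2} \cdot \frac{5}{3} = \frac{5}{6} \approx 0.83333$)
$a = - \frac{13}{6}$ ($a = -3 + \frac{5}{6} = - \frac{13}{6} \approx -2.1667$)
$g{\left(s \right)} = \frac{61}{6}$ ($g{\left(s \right)} = 8 - - \frac{13}{6} = 8 + \frac{13}{6} = \frac{61}{6}$)
$A{\left(Z,K \right)} = \left(4 + Z\right)^{2}$
$q{\left(z,c \right)} = - \frac{36}{5}$ ($q{\left(z,c \right)} = \frac{\left(-1\right) \left(4 + 2\right)^{2}}{5} = \frac{\left(-1\right) 6^{2}}{5} = \frac{\left(-1\right) 36}{5} = \frac{1}{5} \left(-36\right) = - \frac{36}{5}$)
$- q{\left(1,17 \right)} = \left(-1\right) \left(- \frac{36}{5}\right) = \frac{36}{5}$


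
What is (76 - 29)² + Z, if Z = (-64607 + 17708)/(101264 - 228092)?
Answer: 31134439/14092 ≈ 2209.4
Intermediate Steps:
Z = 5211/14092 (Z = -46899/(-126828) = -46899*(-1/126828) = 5211/14092 ≈ 0.36978)
(76 - 29)² + Z = (76 - 29)² + 5211/14092 = 47² + 5211/14092 = 2209 + 5211/14092 = 31134439/14092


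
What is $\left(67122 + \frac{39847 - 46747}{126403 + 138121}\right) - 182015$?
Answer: $- \frac{7597990708}{66131} \approx -1.1489 \cdot 10^{5}$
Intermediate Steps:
$\left(67122 + \frac{39847 - 46747}{126403 + 138121}\right) - 182015 = \left(67122 - \frac{6900}{264524}\right) - 182015 = \left(67122 - \frac{1725}{66131}\right) - 182015 = \frac{4438843257}{66131} - 182015 = - \frac{7597990708}{66131}$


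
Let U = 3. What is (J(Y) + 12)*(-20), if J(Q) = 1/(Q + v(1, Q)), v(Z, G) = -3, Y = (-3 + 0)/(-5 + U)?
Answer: -680/3 ≈ -226.67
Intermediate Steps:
Y = 3/2 (Y = (-3 + 0)/(-5 + 3) = -3/(-2) = -3*(-½) = 3/2 ≈ 1.5000)
J(Q) = 1/(-3 + Q) (J(Q) = 1/(Q - 3) = 1/(-3 + Q))
(J(Y) + 12)*(-20) = (1/(-3 + 3/2) + 12)*(-20) = (1/(-3/2) + 12)*(-20) = (-⅔ + 12)*(-20) = (34/3)*(-20) = -680/3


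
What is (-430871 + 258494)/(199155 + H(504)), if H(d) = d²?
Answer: -57459/151057 ≈ -0.38038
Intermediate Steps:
(-430871 + 258494)/(199155 + H(504)) = (-430871 + 258494)/(199155 + 504²) = -172377/(199155 + 254016) = -172377/453171 = -172377*1/453171 = -57459/151057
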